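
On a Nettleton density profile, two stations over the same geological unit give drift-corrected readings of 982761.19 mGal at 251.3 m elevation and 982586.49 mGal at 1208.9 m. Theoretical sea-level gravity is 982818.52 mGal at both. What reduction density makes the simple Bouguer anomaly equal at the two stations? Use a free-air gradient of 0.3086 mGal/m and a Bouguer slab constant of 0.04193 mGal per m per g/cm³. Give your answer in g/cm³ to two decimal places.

Δg_obs = 982586.49 − 982761.19 = -174.70 mGal over Δh = 1208.9 − 251.3 = 957.6 m
Equal Bouguer anomalies ⇒ Δg_obs + (0.3086 − 0.04193ρ)·Δh = 0
0.3086 − 0.04193ρ = −Δg_obs/Δh = 0.18244
ρ = (0.3086 − 0.18244) / 0.04193 = 3.01 g/cm³

3.01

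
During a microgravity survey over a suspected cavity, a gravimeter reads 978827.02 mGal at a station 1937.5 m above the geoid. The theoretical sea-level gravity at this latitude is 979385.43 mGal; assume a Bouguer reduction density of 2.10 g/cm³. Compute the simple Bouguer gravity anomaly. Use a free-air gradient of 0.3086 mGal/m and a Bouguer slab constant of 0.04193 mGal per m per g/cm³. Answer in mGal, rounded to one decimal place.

-131.1

Free-air correction = 0.3086 × 1937.5 = 597.91 mGal
Free-air anomaly = 978827.02 − 979385.43 + (597.91) = 39.50 mGal
Bouguer slab correction = 0.04193 × 2.10 × 1937.5 = 170.60 mGal
Simple Bouguer anomaly = 39.50 − (170.60) = -131.10 mGal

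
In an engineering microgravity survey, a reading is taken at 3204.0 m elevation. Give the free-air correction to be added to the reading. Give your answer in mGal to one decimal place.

988.8

Free-air correction = 0.3086 × 3204.0 = 988.8 mGal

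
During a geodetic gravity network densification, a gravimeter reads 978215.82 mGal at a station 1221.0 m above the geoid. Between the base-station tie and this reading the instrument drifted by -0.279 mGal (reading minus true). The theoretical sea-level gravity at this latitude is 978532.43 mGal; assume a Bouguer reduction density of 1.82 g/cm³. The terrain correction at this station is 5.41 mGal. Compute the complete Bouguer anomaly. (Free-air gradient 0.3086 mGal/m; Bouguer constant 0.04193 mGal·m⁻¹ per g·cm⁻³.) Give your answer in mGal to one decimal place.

Drift-corrected reading = 978215.82 − (-0.279) = 978216.099 mGal
Free-air correction = 0.3086 × 1221.0 = 376.80 mGal
Free-air anomaly = 978216.099 − 978532.43 + (376.80) = 60.469 mGal
Bouguer slab correction = 0.04193 × 1.82 × 1221.0 = 93.18 mGal
Simple Bouguer anomaly = 60.469 − (93.18) = -32.711 mGal
Complete Bouguer anomaly = -32.711 + 5.41 = -27.301 mGal

-27.3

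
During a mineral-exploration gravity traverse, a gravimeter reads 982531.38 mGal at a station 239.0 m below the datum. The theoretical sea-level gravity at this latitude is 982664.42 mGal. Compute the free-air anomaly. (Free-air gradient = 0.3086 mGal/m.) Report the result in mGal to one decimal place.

-206.8

Free-air correction = 0.3086 × -239.0 = -73.76 mGal
Free-air anomaly = 982531.38 − 982664.42 + (-73.76) = -206.80 mGal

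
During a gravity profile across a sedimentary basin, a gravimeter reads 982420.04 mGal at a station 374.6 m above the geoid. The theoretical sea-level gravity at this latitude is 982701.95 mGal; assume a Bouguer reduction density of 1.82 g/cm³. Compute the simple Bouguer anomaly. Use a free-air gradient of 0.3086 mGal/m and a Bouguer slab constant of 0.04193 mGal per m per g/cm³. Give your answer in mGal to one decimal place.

Free-air correction = 0.3086 × 374.6 = 115.60 mGal
Free-air anomaly = 982420.04 − 982701.95 + (115.60) = -166.31 mGal
Bouguer slab correction = 0.04193 × 1.82 × 374.6 = 28.59 mGal
Simple Bouguer anomaly = -166.31 − (28.59) = -194.90 mGal

-194.9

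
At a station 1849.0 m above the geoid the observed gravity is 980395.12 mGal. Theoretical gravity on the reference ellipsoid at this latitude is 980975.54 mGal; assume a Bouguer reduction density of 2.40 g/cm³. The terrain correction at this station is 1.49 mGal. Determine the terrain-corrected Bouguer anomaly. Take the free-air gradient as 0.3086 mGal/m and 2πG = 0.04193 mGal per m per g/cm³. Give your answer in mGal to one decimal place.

Free-air correction = 0.3086 × 1849.0 = 570.60 mGal
Free-air anomaly = 980395.12 − 980975.54 + (570.60) = -9.82 mGal
Bouguer slab correction = 0.04193 × 2.40 × 1849.0 = 186.07 mGal
Simple Bouguer anomaly = -9.82 − (186.07) = -195.89 mGal
Complete Bouguer anomaly = -195.89 + 1.49 = -194.40 mGal

-194.4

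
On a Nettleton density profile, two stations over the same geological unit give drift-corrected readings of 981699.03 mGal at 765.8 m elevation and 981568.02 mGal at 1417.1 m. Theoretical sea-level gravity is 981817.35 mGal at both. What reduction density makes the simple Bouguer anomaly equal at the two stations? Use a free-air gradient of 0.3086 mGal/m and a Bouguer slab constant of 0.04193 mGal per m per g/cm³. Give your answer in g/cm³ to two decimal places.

Δg_obs = 981568.02 − 981699.03 = -131.01 mGal over Δh = 1417.1 − 765.8 = 651.3 m
Equal Bouguer anomalies ⇒ Δg_obs + (0.3086 − 0.04193ρ)·Δh = 0
0.3086 − 0.04193ρ = −Δg_obs/Δh = 0.20115
ρ = (0.3086 − 0.20115) / 0.04193 = 2.56 g/cm³

2.56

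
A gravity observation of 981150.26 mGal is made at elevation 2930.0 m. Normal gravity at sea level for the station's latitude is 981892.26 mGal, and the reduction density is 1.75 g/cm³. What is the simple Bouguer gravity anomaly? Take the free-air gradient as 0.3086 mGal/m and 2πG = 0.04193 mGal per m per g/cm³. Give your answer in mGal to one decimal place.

-52.8

Free-air correction = 0.3086 × 2930.0 = 904.20 mGal
Free-air anomaly = 981150.26 − 981892.26 + (904.20) = 162.20 mGal
Bouguer slab correction = 0.04193 × 1.75 × 2930.0 = 215.00 mGal
Simple Bouguer anomaly = 162.20 − (215.00) = -52.80 mGal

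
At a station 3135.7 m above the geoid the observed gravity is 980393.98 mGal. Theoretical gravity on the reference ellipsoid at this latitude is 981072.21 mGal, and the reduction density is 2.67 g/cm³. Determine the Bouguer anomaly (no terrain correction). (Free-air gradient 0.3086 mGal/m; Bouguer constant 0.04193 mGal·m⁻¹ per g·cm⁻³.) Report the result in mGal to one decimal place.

-61.6

Free-air correction = 0.3086 × 3135.7 = 967.68 mGal
Free-air anomaly = 980393.98 − 981072.21 + (967.68) = 289.45 mGal
Bouguer slab correction = 0.04193 × 2.67 × 3135.7 = 351.05 mGal
Simple Bouguer anomaly = 289.45 − (351.05) = -61.60 mGal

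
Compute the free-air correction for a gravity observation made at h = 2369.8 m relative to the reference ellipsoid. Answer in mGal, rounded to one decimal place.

731.3

Free-air correction = 0.3086 × 2369.8 = 731.3 mGal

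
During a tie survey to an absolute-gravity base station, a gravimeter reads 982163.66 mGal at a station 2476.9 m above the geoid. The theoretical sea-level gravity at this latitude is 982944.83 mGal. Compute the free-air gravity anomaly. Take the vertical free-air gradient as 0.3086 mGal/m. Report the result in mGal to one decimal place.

Free-air correction = 0.3086 × 2476.9 = 764.37 mGal
Free-air anomaly = 982163.66 − 982944.83 + (764.37) = -16.80 mGal

-16.8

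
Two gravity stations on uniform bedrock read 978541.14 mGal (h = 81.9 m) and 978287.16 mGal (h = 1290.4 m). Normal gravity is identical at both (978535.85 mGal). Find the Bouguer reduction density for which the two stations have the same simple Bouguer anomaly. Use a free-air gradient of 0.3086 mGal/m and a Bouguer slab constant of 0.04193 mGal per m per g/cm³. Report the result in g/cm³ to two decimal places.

Δg_obs = 978287.16 − 978541.14 = -253.98 mGal over Δh = 1290.4 − 81.9 = 1208.5 m
Equal Bouguer anomalies ⇒ Δg_obs + (0.3086 − 0.04193ρ)·Δh = 0
0.3086 − 0.04193ρ = −Δg_obs/Δh = 0.21016
ρ = (0.3086 − 0.21016) / 0.04193 = 2.35 g/cm³

2.35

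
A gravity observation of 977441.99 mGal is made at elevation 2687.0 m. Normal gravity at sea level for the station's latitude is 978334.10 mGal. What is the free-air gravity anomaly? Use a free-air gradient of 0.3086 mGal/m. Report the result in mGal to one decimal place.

Free-air correction = 0.3086 × 2687.0 = 829.21 mGal
Free-air anomaly = 977441.99 − 978334.10 + (829.21) = -62.90 mGal

-62.9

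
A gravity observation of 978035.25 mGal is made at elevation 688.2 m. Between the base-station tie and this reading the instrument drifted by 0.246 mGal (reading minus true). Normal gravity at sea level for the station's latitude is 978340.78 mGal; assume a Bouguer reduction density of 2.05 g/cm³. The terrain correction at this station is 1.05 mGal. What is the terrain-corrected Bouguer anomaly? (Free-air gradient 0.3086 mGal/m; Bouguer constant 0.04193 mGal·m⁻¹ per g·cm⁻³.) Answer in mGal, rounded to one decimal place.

-151.5

Drift-corrected reading = 978035.25 − (0.246) = 978035.004 mGal
Free-air correction = 0.3086 × 688.2 = 212.38 mGal
Free-air anomaly = 978035.004 − 978340.78 + (212.38) = -93.396 mGal
Bouguer slab correction = 0.04193 × 2.05 × 688.2 = 59.16 mGal
Simple Bouguer anomaly = -93.396 − (59.16) = -152.556 mGal
Complete Bouguer anomaly = -152.556 + 1.05 = -151.506 mGal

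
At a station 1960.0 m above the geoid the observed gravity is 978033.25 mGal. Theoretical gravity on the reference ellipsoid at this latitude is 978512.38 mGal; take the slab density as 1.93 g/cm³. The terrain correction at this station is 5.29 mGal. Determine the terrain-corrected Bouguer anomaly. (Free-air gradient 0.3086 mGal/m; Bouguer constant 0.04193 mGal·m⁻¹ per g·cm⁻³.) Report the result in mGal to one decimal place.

Free-air correction = 0.3086 × 1960.0 = 604.86 mGal
Free-air anomaly = 978033.25 − 978512.38 + (604.86) = 125.73 mGal
Bouguer slab correction = 0.04193 × 1.93 × 1960.0 = 158.61 mGal
Simple Bouguer anomaly = 125.73 − (158.61) = -32.88 mGal
Complete Bouguer anomaly = -32.88 + 5.29 = -27.59 mGal

-27.6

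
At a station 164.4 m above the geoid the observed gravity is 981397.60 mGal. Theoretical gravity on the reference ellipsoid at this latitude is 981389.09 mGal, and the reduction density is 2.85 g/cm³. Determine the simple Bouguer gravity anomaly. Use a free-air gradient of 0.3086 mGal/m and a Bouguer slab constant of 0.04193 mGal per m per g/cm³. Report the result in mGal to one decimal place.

39.6

Free-air correction = 0.3086 × 164.4 = 50.73 mGal
Free-air anomaly = 981397.60 − 981389.09 + (50.73) = 59.24 mGal
Bouguer slab correction = 0.04193 × 2.85 × 164.4 = 19.65 mGal
Simple Bouguer anomaly = 59.24 − (19.65) = 39.59 mGal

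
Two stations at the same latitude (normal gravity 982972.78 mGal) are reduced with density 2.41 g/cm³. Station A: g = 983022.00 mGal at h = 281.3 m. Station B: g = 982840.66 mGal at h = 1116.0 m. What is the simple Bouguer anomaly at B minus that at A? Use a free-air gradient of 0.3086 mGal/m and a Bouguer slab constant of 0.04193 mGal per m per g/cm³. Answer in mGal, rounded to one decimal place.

-8.1

Δg_SB(A) = 983022.00 − 982972.78 + 0.3086×281.3 − 0.04193×2.41×281.3 = 107.60 mGal
Δg_SB(B) = 982840.66 − 982972.78 + 0.3086×1116.0 − 0.04193×2.41×1116.0 = 99.50 mGal
Difference = 99.50 − (107.60) = -8.10 mGal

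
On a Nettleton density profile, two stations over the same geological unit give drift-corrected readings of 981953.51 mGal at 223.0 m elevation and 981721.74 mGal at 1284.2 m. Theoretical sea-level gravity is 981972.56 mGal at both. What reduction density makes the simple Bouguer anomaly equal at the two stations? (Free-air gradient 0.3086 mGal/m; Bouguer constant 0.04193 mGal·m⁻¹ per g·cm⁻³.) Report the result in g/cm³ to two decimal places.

Δg_obs = 981721.74 − 981953.51 = -231.77 mGal over Δh = 1284.2 − 223.0 = 1061.2 m
Equal Bouguer anomalies ⇒ Δg_obs + (0.3086 − 0.04193ρ)·Δh = 0
0.3086 − 0.04193ρ = −Δg_obs/Δh = 0.21840
ρ = (0.3086 − 0.21840) / 0.04193 = 2.15 g/cm³

2.15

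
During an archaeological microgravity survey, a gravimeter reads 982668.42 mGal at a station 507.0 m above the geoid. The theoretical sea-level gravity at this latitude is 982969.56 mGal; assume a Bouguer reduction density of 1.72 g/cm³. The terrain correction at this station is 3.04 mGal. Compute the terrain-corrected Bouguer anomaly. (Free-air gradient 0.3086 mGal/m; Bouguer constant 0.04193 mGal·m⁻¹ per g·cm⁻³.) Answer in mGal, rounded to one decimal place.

Free-air correction = 0.3086 × 507.0 = 156.46 mGal
Free-air anomaly = 982668.42 − 982969.56 + (156.46) = -144.68 mGal
Bouguer slab correction = 0.04193 × 1.72 × 507.0 = 36.56 mGal
Simple Bouguer anomaly = -144.68 − (36.56) = -181.24 mGal
Complete Bouguer anomaly = -181.24 + 3.04 = -178.20 mGal

-178.2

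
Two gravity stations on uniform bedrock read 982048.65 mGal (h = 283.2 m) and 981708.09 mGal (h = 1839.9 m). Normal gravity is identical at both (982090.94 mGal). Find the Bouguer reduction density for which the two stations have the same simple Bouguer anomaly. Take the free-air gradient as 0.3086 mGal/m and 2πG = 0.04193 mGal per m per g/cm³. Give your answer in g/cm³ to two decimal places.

2.14

Δg_obs = 981708.09 − 982048.65 = -340.56 mGal over Δh = 1839.9 − 283.2 = 1556.7 m
Equal Bouguer anomalies ⇒ Δg_obs + (0.3086 − 0.04193ρ)·Δh = 0
0.3086 − 0.04193ρ = −Δg_obs/Δh = 0.21877
ρ = (0.3086 − 0.21877) / 0.04193 = 2.14 g/cm³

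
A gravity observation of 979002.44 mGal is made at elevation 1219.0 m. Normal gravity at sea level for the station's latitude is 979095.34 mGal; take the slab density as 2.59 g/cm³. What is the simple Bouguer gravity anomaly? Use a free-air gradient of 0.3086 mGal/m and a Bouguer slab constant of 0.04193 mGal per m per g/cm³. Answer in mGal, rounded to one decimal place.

150.9

Free-air correction = 0.3086 × 1219.0 = 376.18 mGal
Free-air anomaly = 979002.44 − 979095.34 + (376.18) = 283.28 mGal
Bouguer slab correction = 0.04193 × 2.59 × 1219.0 = 132.38 mGal
Simple Bouguer anomaly = 283.28 − (132.38) = 150.90 mGal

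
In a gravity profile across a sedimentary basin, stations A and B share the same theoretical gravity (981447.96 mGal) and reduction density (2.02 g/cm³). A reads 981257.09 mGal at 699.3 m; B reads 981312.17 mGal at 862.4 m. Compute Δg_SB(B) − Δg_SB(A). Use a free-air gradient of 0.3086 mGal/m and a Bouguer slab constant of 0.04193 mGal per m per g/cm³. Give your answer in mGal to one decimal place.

91.6

Δg_SB(A) = 981257.09 − 981447.96 + 0.3086×699.3 − 0.04193×2.02×699.3 = -34.30 mGal
Δg_SB(B) = 981312.17 − 981447.96 + 0.3086×862.4 − 0.04193×2.02×862.4 = 57.30 mGal
Difference = 57.30 − (-34.30) = 91.60 mGal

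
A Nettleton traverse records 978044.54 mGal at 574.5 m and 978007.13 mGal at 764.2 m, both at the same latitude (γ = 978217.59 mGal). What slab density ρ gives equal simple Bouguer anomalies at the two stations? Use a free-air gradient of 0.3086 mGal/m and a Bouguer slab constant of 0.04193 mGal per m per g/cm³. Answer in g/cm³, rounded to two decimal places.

2.66

Δg_obs = 978007.13 − 978044.54 = -37.41 mGal over Δh = 764.2 − 574.5 = 189.7 m
Equal Bouguer anomalies ⇒ Δg_obs + (0.3086 − 0.04193ρ)·Δh = 0
0.3086 − 0.04193ρ = −Δg_obs/Δh = 0.19721
ρ = (0.3086 − 0.19721) / 0.04193 = 2.66 g/cm³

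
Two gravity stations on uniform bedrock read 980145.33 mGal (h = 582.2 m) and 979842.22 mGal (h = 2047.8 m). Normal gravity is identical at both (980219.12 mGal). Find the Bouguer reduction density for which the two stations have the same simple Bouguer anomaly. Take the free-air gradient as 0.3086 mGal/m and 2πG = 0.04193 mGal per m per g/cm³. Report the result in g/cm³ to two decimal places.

2.43

Δg_obs = 979842.22 − 980145.33 = -303.11 mGal over Δh = 2047.8 − 582.2 = 1465.6 m
Equal Bouguer anomalies ⇒ Δg_obs + (0.3086 − 0.04193ρ)·Δh = 0
0.3086 − 0.04193ρ = −Δg_obs/Δh = 0.20682
ρ = (0.3086 − 0.20682) / 0.04193 = 2.43 g/cm³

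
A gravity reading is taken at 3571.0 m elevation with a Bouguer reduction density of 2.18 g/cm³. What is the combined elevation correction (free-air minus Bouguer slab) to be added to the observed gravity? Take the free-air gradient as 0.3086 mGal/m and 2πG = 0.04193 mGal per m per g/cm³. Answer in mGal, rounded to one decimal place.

Combined gradient = 0.3086 − 0.04193 × 2.18 = 0.2171926 mGal/m
Combined elevation correction = 0.2171926 × 3571.0 = 775.6 mGal

775.6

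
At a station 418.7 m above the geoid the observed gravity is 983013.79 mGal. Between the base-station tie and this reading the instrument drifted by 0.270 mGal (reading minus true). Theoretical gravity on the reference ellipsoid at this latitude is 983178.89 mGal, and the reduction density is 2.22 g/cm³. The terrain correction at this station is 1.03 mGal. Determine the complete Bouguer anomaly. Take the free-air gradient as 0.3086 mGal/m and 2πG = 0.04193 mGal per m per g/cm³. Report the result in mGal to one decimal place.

Drift-corrected reading = 983013.79 − (0.270) = 983013.520 mGal
Free-air correction = 0.3086 × 418.7 = 129.21 mGal
Free-air anomaly = 983013.520 − 983178.89 + (129.21) = -36.160 mGal
Bouguer slab correction = 0.04193 × 2.22 × 418.7 = 38.97 mGal
Simple Bouguer anomaly = -36.160 − (38.97) = -75.130 mGal
Complete Bouguer anomaly = -75.130 + 1.03 = -74.100 mGal

-74.1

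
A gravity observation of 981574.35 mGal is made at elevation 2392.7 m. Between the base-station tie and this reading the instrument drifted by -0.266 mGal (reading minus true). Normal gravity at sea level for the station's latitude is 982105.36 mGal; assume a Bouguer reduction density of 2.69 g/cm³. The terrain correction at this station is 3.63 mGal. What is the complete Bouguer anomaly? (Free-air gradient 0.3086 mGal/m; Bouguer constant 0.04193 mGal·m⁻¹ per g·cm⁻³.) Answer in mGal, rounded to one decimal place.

Drift-corrected reading = 981574.35 − (-0.266) = 981574.616 mGal
Free-air correction = 0.3086 × 2392.7 = 738.39 mGal
Free-air anomaly = 981574.616 − 982105.36 + (738.39) = 207.646 mGal
Bouguer slab correction = 0.04193 × 2.69 × 2392.7 = 269.88 mGal
Simple Bouguer anomaly = 207.646 − (269.88) = -62.234 mGal
Complete Bouguer anomaly = -62.234 + 3.63 = -58.604 mGal

-58.6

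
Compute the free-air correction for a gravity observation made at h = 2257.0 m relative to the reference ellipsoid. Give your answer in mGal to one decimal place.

696.5

Free-air correction = 0.3086 × 2257.0 = 696.5 mGal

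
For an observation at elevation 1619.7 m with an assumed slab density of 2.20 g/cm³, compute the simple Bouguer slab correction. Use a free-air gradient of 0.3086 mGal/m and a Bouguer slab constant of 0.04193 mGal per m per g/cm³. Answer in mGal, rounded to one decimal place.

Bouguer slab correction = 0.04193 × 2.20 × 1619.7 = 149.4 mGal

149.4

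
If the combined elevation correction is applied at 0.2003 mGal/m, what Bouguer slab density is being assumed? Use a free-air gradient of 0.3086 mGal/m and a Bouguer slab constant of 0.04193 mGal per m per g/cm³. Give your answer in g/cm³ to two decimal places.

2.58

0.2003 = 0.3086 − 0.04193 × ρ
ρ = (0.3086 − 0.2003) / 0.04193 = 2.58 g/cm³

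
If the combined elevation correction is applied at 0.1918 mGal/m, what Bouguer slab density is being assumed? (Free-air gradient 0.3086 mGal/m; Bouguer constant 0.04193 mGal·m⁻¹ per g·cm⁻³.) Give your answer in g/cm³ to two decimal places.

0.1918 = 0.3086 − 0.04193 × ρ
ρ = (0.3086 − 0.1918) / 0.04193 = 2.79 g/cm³

2.79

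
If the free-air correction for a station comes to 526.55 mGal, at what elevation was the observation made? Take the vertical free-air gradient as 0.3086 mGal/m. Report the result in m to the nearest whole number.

h = 526.55 / 0.3086 = 1706.25 m

1706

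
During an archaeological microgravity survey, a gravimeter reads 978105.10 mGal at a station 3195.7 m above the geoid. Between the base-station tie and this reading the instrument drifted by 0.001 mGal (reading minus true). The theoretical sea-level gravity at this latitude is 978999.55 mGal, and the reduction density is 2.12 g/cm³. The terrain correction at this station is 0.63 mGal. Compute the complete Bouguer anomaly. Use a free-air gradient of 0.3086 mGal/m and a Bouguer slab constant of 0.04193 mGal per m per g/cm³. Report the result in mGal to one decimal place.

Drift-corrected reading = 978105.10 − (0.001) = 978105.099 mGal
Free-air correction = 0.3086 × 3195.7 = 986.19 mGal
Free-air anomaly = 978105.099 − 978999.55 + (986.19) = 91.739 mGal
Bouguer slab correction = 0.04193 × 2.12 × 3195.7 = 284.07 mGal
Simple Bouguer anomaly = 91.739 − (284.07) = -192.331 mGal
Complete Bouguer anomaly = -192.331 + 0.63 = -191.701 mGal

-191.7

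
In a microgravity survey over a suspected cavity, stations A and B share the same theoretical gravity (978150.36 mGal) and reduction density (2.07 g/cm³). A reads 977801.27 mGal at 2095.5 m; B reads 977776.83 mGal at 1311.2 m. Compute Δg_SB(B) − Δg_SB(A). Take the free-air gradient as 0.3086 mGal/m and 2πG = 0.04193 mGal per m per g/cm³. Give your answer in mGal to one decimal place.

-198.4

Δg_SB(A) = 977801.27 − 978150.36 + 0.3086×2095.5 − 0.04193×2.07×2095.5 = 115.70 mGal
Δg_SB(B) = 977776.83 − 978150.36 + 0.3086×1311.2 − 0.04193×2.07×1311.2 = -82.70 mGal
Difference = -82.70 − (115.70) = -198.40 mGal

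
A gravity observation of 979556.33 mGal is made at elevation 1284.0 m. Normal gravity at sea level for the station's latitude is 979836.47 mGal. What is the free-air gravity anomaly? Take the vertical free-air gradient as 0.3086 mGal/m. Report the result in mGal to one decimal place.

116.1

Free-air correction = 0.3086 × 1284.0 = 396.24 mGal
Free-air anomaly = 979556.33 − 979836.47 + (396.24) = 116.10 mGal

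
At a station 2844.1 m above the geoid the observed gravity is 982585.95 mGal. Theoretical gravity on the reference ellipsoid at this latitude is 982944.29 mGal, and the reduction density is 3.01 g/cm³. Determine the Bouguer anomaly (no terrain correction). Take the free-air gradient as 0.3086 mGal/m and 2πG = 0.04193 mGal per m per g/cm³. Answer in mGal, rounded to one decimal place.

Free-air correction = 0.3086 × 2844.1 = 877.69 mGal
Free-air anomaly = 982585.95 − 982944.29 + (877.69) = 519.35 mGal
Bouguer slab correction = 0.04193 × 3.01 × 2844.1 = 358.95 mGal
Simple Bouguer anomaly = 519.35 − (358.95) = 160.40 mGal

160.4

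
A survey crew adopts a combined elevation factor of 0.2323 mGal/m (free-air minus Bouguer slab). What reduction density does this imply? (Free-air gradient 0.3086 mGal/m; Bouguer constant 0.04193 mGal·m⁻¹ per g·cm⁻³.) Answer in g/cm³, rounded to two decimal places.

0.2323 = 0.3086 − 0.04193 × ρ
ρ = (0.3086 − 0.2323) / 0.04193 = 1.82 g/cm³

1.82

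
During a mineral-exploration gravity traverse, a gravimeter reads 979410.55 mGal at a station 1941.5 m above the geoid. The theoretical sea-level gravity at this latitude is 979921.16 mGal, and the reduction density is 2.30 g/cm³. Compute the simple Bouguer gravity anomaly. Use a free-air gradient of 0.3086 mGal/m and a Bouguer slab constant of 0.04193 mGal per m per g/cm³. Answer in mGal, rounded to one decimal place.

-98.7

Free-air correction = 0.3086 × 1941.5 = 599.15 mGal
Free-air anomaly = 979410.55 − 979921.16 + (599.15) = 88.54 mGal
Bouguer slab correction = 0.04193 × 2.30 × 1941.5 = 187.24 mGal
Simple Bouguer anomaly = 88.54 − (187.24) = -98.70 mGal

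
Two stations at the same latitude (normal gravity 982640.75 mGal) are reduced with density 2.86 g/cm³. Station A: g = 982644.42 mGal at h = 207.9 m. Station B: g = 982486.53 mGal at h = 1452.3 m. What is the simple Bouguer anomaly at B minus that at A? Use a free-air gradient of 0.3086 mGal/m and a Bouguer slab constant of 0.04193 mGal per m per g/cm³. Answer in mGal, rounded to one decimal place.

76.9

Δg_SB(A) = 982644.42 − 982640.75 + 0.3086×207.9 − 0.04193×2.86×207.9 = 42.90 mGal
Δg_SB(B) = 982486.53 − 982640.75 + 0.3086×1452.3 − 0.04193×2.86×1452.3 = 119.80 mGal
Difference = 119.80 − (42.90) = 76.90 mGal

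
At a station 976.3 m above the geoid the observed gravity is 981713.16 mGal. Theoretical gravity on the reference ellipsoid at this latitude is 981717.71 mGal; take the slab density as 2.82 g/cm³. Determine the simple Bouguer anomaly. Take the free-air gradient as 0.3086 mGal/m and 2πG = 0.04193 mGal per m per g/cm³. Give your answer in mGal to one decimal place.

181.3

Free-air correction = 0.3086 × 976.3 = 301.29 mGal
Free-air anomaly = 981713.16 − 981717.71 + (301.29) = 296.74 mGal
Bouguer slab correction = 0.04193 × 2.82 × 976.3 = 115.44 mGal
Simple Bouguer anomaly = 296.74 − (115.44) = 181.30 mGal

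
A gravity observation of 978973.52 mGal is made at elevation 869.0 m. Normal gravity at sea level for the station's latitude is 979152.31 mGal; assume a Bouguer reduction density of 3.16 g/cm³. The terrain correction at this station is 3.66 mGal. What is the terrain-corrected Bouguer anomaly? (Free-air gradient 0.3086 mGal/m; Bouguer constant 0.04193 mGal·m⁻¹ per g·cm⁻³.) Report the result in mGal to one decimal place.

Free-air correction = 0.3086 × 869.0 = 268.17 mGal
Free-air anomaly = 978973.52 − 979152.31 + (268.17) = 89.38 mGal
Bouguer slab correction = 0.04193 × 3.16 × 869.0 = 115.14 mGal
Simple Bouguer anomaly = 89.38 − (115.14) = -25.76 mGal
Complete Bouguer anomaly = -25.76 + 3.66 = -22.10 mGal

-22.1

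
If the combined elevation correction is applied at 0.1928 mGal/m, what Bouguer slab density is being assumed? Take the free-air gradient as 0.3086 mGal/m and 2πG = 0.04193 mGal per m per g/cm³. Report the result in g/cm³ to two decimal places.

2.76

0.1928 = 0.3086 − 0.04193 × ρ
ρ = (0.3086 − 0.1928) / 0.04193 = 2.76 g/cm³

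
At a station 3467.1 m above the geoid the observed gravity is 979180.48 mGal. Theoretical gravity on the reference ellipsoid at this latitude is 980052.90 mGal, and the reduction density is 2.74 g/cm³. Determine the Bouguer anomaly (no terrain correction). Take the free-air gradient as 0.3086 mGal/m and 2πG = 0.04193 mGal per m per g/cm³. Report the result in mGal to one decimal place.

-200.8

Free-air correction = 0.3086 × 3467.1 = 1069.95 mGal
Free-air anomaly = 979180.48 − 980052.90 + (1069.95) = 197.53 mGal
Bouguer slab correction = 0.04193 × 2.74 × 3467.1 = 398.33 mGal
Simple Bouguer anomaly = 197.53 − (398.33) = -200.80 mGal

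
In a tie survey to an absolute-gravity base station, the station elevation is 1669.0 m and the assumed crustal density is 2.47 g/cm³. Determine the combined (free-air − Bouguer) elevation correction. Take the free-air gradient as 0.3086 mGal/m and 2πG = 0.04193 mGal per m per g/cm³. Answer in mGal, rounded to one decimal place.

342.2

Combined gradient = 0.3086 − 0.04193 × 2.47 = 0.2050329 mGal/m
Combined elevation correction = 0.2050329 × 1669.0 = 342.2 mGal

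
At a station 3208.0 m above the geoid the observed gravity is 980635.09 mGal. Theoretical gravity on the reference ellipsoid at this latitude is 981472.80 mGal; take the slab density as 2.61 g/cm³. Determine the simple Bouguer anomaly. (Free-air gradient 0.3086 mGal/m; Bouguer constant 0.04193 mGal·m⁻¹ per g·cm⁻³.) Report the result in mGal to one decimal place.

Free-air correction = 0.3086 × 3208.0 = 989.99 mGal
Free-air anomaly = 980635.09 − 981472.80 + (989.99) = 152.28 mGal
Bouguer slab correction = 0.04193 × 2.61 × 3208.0 = 351.07 mGal
Simple Bouguer anomaly = 152.28 − (351.07) = -198.79 mGal

-198.8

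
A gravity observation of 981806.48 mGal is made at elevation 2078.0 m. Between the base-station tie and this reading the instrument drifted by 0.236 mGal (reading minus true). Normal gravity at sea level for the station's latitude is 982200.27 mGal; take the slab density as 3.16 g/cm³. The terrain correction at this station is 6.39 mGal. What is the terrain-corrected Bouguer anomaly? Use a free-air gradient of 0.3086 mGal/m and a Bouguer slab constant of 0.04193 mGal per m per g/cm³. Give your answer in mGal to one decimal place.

-21.7

Drift-corrected reading = 981806.48 − (0.236) = 981806.244 mGal
Free-air correction = 0.3086 × 2078.0 = 641.27 mGal
Free-air anomaly = 981806.244 − 982200.27 + (641.27) = 247.244 mGal
Bouguer slab correction = 0.04193 × 3.16 × 2078.0 = 275.33 mGal
Simple Bouguer anomaly = 247.244 − (275.33) = -28.086 mGal
Complete Bouguer anomaly = -28.086 + 6.39 = -21.696 mGal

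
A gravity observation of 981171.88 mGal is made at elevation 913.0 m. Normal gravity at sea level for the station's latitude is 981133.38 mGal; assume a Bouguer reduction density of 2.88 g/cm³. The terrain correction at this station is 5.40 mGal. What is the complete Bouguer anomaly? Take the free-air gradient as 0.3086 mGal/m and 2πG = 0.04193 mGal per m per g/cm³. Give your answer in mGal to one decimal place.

Free-air correction = 0.3086 × 913.0 = 281.75 mGal
Free-air anomaly = 981171.88 − 981133.38 + (281.75) = 320.25 mGal
Bouguer slab correction = 0.04193 × 2.88 × 913.0 = 110.25 mGal
Simple Bouguer anomaly = 320.25 − (110.25) = 210.00 mGal
Complete Bouguer anomaly = 210.00 + 5.40 = 215.40 mGal

215.4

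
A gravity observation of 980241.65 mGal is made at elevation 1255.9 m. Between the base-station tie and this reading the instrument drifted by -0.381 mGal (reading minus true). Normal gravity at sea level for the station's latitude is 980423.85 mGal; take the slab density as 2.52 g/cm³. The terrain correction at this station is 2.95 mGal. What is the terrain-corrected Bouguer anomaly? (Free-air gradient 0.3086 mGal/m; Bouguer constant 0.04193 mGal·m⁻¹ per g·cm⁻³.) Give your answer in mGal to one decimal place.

Drift-corrected reading = 980241.65 − (-0.381) = 980242.031 mGal
Free-air correction = 0.3086 × 1255.9 = 387.57 mGal
Free-air anomaly = 980242.031 − 980423.85 + (387.57) = 205.751 mGal
Bouguer slab correction = 0.04193 × 2.52 × 1255.9 = 132.70 mGal
Simple Bouguer anomaly = 205.751 − (132.70) = 73.051 mGal
Complete Bouguer anomaly = 73.051 + 2.95 = 76.001 mGal

76.0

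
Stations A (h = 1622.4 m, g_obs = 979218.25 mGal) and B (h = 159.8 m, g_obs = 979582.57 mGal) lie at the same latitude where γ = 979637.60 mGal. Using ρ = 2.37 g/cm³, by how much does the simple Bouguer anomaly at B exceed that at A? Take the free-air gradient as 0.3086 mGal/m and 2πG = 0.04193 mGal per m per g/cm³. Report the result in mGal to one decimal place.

58.3

Δg_SB(A) = 979218.25 − 979637.60 + 0.3086×1622.4 − 0.04193×2.37×1622.4 = -79.90 mGal
Δg_SB(B) = 979582.57 − 979637.60 + 0.3086×159.8 − 0.04193×2.37×159.8 = -21.60 mGal
Difference = -21.60 − (-79.90) = 58.30 mGal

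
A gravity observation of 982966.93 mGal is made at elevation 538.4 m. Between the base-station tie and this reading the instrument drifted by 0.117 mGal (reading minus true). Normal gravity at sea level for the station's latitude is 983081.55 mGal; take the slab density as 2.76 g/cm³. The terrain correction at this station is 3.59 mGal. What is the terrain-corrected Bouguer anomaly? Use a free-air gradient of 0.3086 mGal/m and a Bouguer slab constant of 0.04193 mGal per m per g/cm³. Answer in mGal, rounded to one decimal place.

Drift-corrected reading = 982966.93 − (0.117) = 982966.813 mGal
Free-air correction = 0.3086 × 538.4 = 166.15 mGal
Free-air anomaly = 982966.813 − 983081.55 + (166.15) = 51.413 mGal
Bouguer slab correction = 0.04193 × 2.76 × 538.4 = 62.31 mGal
Simple Bouguer anomaly = 51.413 − (62.31) = -10.897 mGal
Complete Bouguer anomaly = -10.897 + 3.59 = -7.307 mGal

-7.3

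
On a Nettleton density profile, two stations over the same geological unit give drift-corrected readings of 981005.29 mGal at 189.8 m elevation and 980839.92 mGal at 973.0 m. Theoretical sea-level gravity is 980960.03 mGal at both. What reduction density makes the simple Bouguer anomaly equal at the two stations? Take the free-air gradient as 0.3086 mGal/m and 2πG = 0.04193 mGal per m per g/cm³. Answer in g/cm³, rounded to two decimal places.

Δg_obs = 980839.92 − 981005.29 = -165.37 mGal over Δh = 973.0 − 189.8 = 783.2 m
Equal Bouguer anomalies ⇒ Δg_obs + (0.3086 − 0.04193ρ)·Δh = 0
0.3086 − 0.04193ρ = −Δg_obs/Δh = 0.21115
ρ = (0.3086 − 0.21115) / 0.04193 = 2.32 g/cm³

2.32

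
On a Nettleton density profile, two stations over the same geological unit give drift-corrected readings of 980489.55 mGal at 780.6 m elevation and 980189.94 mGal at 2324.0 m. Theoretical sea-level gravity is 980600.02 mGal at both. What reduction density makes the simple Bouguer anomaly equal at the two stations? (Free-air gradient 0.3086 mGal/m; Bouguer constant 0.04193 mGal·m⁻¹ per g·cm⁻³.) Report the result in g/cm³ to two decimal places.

Δg_obs = 980189.94 − 980489.55 = -299.61 mGal over Δh = 2324.0 − 780.6 = 1543.4 m
Equal Bouguer anomalies ⇒ Δg_obs + (0.3086 − 0.04193ρ)·Δh = 0
0.3086 − 0.04193ρ = −Δg_obs/Δh = 0.19412
ρ = (0.3086 − 0.19412) / 0.04193 = 2.73 g/cm³

2.73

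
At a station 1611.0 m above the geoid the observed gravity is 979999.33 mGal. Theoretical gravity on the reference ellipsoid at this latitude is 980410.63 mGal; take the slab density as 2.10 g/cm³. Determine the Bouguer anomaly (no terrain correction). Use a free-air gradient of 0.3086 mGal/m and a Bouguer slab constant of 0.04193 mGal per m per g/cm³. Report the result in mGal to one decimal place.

-56.0

Free-air correction = 0.3086 × 1611.0 = 497.15 mGal
Free-air anomaly = 979999.33 − 980410.63 + (497.15) = 85.85 mGal
Bouguer slab correction = 0.04193 × 2.10 × 1611.0 = 141.85 mGal
Simple Bouguer anomaly = 85.85 − (141.85) = -56.00 mGal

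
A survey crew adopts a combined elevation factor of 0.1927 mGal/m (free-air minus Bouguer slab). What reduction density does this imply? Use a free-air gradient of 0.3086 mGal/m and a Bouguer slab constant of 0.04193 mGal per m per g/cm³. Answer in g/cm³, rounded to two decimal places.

2.76

0.1927 = 0.3086 − 0.04193 × ρ
ρ = (0.3086 − 0.1927) / 0.04193 = 2.76 g/cm³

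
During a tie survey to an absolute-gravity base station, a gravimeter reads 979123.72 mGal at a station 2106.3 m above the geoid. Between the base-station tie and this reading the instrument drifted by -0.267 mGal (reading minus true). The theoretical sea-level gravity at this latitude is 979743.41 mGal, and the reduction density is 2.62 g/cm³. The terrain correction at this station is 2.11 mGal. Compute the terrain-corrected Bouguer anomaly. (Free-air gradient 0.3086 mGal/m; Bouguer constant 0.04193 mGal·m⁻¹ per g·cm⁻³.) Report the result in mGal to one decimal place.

-198.7

Drift-corrected reading = 979123.72 − (-0.267) = 979123.987 mGal
Free-air correction = 0.3086 × 2106.3 = 650.00 mGal
Free-air anomaly = 979123.987 − 979743.41 + (650.00) = 30.577 mGal
Bouguer slab correction = 0.04193 × 2.62 × 2106.3 = 231.39 mGal
Simple Bouguer anomaly = 30.577 − (231.39) = -200.813 mGal
Complete Bouguer anomaly = -200.813 + 2.11 = -198.703 mGal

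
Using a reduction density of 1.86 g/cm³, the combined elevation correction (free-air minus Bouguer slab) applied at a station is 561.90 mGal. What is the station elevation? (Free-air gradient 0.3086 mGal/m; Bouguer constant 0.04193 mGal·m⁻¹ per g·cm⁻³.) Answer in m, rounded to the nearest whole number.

2437

Combined gradient = 0.3086 − 0.04193 × 1.86 = 0.2306102 mGal/m
h = 561.90 / 0.2306102 = 2436.58 m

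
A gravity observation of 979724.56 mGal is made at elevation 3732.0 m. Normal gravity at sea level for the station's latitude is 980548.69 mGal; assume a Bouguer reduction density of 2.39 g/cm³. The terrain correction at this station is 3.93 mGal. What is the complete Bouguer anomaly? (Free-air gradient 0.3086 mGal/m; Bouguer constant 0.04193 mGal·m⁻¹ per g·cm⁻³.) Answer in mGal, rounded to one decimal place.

Free-air correction = 0.3086 × 3732.0 = 1151.70 mGal
Free-air anomaly = 979724.56 − 980548.69 + (1151.70) = 327.57 mGal
Bouguer slab correction = 0.04193 × 2.39 × 3732.0 = 373.99 mGal
Simple Bouguer anomaly = 327.57 − (373.99) = -46.42 mGal
Complete Bouguer anomaly = -46.42 + 3.93 = -42.49 mGal

-42.5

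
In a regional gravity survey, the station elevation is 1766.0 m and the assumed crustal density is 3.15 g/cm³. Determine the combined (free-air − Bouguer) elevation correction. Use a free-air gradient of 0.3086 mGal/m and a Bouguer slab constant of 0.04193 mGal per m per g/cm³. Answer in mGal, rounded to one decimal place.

311.7

Combined gradient = 0.3086 − 0.04193 × 3.15 = 0.1765205 mGal/m
Combined elevation correction = 0.1765205 × 1766.0 = 311.7 mGal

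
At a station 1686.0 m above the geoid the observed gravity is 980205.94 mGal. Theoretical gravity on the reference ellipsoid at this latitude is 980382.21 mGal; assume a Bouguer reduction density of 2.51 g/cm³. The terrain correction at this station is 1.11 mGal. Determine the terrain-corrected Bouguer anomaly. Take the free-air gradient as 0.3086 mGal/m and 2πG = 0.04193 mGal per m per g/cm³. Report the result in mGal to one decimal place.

Free-air correction = 0.3086 × 1686.0 = 520.30 mGal
Free-air anomaly = 980205.94 − 980382.21 + (520.30) = 344.03 mGal
Bouguer slab correction = 0.04193 × 2.51 × 1686.0 = 177.44 mGal
Simple Bouguer anomaly = 344.03 − (177.44) = 166.59 mGal
Complete Bouguer anomaly = 166.59 + 1.11 = 167.70 mGal

167.7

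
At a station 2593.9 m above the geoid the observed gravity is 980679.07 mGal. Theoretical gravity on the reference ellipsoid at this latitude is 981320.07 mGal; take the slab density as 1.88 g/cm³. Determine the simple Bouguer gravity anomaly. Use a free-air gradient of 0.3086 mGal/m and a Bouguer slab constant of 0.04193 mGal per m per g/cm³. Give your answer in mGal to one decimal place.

Free-air correction = 0.3086 × 2593.9 = 800.48 mGal
Free-air anomaly = 980679.07 − 981320.07 + (800.48) = 159.48 mGal
Bouguer slab correction = 0.04193 × 1.88 × 2593.9 = 204.47 mGal
Simple Bouguer anomaly = 159.48 − (204.47) = -44.99 mGal

-45.0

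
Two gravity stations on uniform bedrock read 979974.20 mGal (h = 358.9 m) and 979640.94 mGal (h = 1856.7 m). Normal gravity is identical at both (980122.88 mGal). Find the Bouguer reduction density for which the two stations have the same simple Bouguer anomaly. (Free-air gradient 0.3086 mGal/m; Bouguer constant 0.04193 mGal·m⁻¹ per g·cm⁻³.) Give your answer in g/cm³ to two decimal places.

2.05

Δg_obs = 979640.94 − 979974.20 = -333.26 mGal over Δh = 1856.7 − 358.9 = 1497.8 m
Equal Bouguer anomalies ⇒ Δg_obs + (0.3086 − 0.04193ρ)·Δh = 0
0.3086 − 0.04193ρ = −Δg_obs/Δh = 0.22250
ρ = (0.3086 − 0.22250) / 0.04193 = 2.05 g/cm³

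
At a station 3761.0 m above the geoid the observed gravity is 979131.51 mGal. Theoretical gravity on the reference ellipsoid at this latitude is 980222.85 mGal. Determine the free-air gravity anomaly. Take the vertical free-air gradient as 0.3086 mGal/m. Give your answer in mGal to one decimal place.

Free-air correction = 0.3086 × 3761.0 = 1160.64 mGal
Free-air anomaly = 979131.51 − 980222.85 + (1160.64) = 69.30 mGal

69.3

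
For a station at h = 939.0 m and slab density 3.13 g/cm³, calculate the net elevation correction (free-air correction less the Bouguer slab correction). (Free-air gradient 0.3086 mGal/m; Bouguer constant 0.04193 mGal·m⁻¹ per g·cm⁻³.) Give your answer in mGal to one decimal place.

166.5

Combined gradient = 0.3086 − 0.04193 × 3.13 = 0.1773591 mGal/m
Combined elevation correction = 0.1773591 × 939.0 = 166.5 mGal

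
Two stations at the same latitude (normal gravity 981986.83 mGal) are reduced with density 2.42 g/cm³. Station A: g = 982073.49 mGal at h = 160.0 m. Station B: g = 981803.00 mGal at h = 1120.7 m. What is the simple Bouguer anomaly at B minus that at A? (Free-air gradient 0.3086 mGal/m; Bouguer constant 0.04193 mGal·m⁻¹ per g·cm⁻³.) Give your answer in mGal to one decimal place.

Δg_SB(A) = 982073.49 − 981986.83 + 0.3086×160.0 − 0.04193×2.42×160.0 = 119.80 mGal
Δg_SB(B) = 981803.00 − 981986.83 + 0.3086×1120.7 − 0.04193×2.42×1120.7 = 48.30 mGal
Difference = 48.30 − (119.80) = -71.50 mGal

-71.5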